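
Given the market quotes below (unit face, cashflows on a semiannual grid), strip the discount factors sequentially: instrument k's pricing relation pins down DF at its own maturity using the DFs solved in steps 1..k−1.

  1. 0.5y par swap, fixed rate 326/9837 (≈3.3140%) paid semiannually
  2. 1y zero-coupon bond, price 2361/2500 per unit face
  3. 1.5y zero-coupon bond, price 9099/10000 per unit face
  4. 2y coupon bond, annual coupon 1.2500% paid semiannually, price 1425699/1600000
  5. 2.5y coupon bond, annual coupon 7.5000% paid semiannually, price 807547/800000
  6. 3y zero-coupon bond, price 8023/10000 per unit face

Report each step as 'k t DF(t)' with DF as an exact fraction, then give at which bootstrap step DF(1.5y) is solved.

step 1 [0.5y] swap r/2=163/9837: DF=(1 − 163/9837·(0))/(1+163/9837) = 9837/10000 ≈ 0.983700
step 2 [1y] zero: DF = P = 2361/2500 ≈ 0.944400
step 3 [1.5y] zero: DF = P = 9099/10000 ≈ 0.909900
step 4 [2y] bond c/2=1/160: DF=(1425699/1600000 − 1/160·(0.983700+0.944400+0.909900))/(1+1/160) = 8679/10000 ≈ 0.867900
step 5 [2.5y] bond c/2=3/80: DF=(807547/800000 − 3/80·(0.983700+0.944400+0.909900+0.867900))/(1+3/80) = 839/1000 ≈ 0.839000
step 6 [3y] zero: DF = P = 8023/10000 ≈ 0.802300

1 1/2 9837/10000
2 1 2361/2500
3 3/2 9099/10000
4 2 8679/10000
5 5/2 839/1000
6 3 8023/10000
DF(1.5y) is solved at step 3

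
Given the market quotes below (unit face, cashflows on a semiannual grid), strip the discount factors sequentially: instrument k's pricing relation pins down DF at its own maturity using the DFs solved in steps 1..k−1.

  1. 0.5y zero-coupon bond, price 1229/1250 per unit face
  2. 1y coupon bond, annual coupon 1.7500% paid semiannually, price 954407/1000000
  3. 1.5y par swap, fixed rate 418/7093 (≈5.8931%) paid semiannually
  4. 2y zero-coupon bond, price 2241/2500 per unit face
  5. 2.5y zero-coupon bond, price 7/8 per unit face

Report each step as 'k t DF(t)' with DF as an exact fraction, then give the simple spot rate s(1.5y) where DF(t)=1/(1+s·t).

step 1 [0.5y] zero: DF = P = 1229/1250 ≈ 0.983200
step 2 [1y] bond c/2=7/800: DF=(954407/1000000 − 7/800·(0.983200))/(1+7/800) = 586/625 ≈ 0.937600
step 3 [1.5y] swap r/2=209/7093: DF=(1 − 209/7093·(0.983200+0.937600))/(1+209/7093) = 2291/2500 ≈ 0.916400
step 4 [2y] zero: DF = P = 2241/2500 ≈ 0.896400
step 5 [2.5y] zero: DF = P = 7/8 ≈ 0.875000

1 1/2 1229/1250
2 1 586/625
3 3/2 2291/2500
4 2 2241/2500
5 5/2 7/8
s(1.5y) = (1/(2291/2500) − 1)/(3/2) = 418/6873 ≈ 6.0818%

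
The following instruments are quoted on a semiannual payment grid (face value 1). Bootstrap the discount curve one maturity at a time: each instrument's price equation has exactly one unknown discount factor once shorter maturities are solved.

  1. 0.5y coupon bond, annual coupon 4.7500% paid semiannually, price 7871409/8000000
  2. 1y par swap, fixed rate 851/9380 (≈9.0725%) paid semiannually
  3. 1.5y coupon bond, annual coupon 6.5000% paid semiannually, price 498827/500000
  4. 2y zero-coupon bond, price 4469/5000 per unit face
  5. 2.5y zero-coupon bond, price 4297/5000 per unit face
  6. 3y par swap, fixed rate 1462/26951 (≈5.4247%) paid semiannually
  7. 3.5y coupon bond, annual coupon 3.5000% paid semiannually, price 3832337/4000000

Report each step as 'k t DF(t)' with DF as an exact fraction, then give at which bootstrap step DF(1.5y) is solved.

step 1 [0.5y] bond c/2=19/800: DF=(7871409/8000000 − 19/800·(0))/(1+19/800) = 9611/10000 ≈ 0.961100
step 2 [1y] swap r/2=851/18760: DF=(1 − 851/18760·(0.961100))/(1+851/18760) = 9149/10000 ≈ 0.914900
step 3 [1.5y] bond c/2=13/400: DF=(498827/500000 − 13/400·(0.961100+0.914900))/(1+13/400) = 567/625 ≈ 0.907200
step 4 [2y] zero: DF = P = 4469/5000 ≈ 0.893800
step 5 [2.5y] zero: DF = P = 4297/5000 ≈ 0.859400
step 6 [3y] swap r/2=731/26951: DF=(1 − 731/26951·(0.961100+0.914900+0.907200+0.893800+0.859400))/(1+731/26951) = 4269/5000 ≈ 0.853800
step 7 [3.5y] bond c/2=7/400: DF=(3832337/4000000 − 7/400·(0.961100+0.914900+0.907200+0.893800+0.859400+0.853800))/(1+7/400) = 8489/10000 ≈ 0.848900

1 1/2 9611/10000
2 1 9149/10000
3 3/2 567/625
4 2 4469/5000
5 5/2 4297/5000
6 3 4269/5000
7 7/2 8489/10000
DF(1.5y) is solved at step 3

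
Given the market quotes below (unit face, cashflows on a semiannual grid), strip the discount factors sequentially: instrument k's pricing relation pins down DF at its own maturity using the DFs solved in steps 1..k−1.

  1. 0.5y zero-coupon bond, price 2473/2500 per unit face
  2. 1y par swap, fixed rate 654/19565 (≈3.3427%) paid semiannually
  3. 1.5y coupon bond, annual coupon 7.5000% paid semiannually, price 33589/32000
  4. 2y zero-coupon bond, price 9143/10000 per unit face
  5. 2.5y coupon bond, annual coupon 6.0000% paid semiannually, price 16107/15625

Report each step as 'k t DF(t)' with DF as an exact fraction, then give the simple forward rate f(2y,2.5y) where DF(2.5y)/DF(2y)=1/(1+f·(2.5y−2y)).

1 1/2 2473/2500
2 1 9673/10000
3 3/2 941/1000
4 2 9143/10000
5 5/2 4449/5000
f(2y,2.5y) = ((9143/10000)/(4449/5000) − 1)/(1/2) = 245/4449 ≈ 5.5069%

step 1 [0.5y] zero: DF = P = 2473/2500 ≈ 0.989200
step 2 [1y] swap r/2=327/19565: DF=(1 − 327/19565·(0.989200))/(1+327/19565) = 9673/10000 ≈ 0.967300
step 3 [1.5y] bond c/2=3/80: DF=(33589/32000 − 3/80·(0.989200+0.967300))/(1+3/80) = 941/1000 ≈ 0.941000
step 4 [2y] zero: DF = P = 9143/10000 ≈ 0.914300
step 5 [2.5y] bond c/2=3/100: DF=(16107/15625 − 3/100·(0.989200+0.967300+0.941000+0.914300))/(1+3/100) = 4449/5000 ≈ 0.889800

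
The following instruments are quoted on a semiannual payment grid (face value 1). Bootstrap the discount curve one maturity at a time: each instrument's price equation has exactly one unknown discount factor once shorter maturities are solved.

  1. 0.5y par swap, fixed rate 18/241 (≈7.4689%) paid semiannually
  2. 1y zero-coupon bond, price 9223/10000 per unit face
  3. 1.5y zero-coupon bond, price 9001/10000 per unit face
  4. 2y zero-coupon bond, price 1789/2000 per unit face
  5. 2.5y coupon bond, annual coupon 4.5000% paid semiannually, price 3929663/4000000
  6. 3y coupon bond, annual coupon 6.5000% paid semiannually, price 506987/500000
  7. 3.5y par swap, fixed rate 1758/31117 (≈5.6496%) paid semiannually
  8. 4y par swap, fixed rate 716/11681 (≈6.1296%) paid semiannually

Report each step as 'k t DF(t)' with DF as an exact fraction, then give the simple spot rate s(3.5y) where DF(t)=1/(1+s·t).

1 1/2 241/250
2 1 9223/10000
3 3/2 9001/10000
4 2 1789/2000
5 5/2 4399/5000
6 3 1677/2000
7 7/2 4121/5000
8 4 1963/2500
s(3.5y) = (1/(4121/5000) − 1)/(7/2) = 1758/28847 ≈ 6.0942%

step 1 [0.5y] swap r/2=9/241: DF=(1 − 9/241·(0))/(1+9/241) = 241/250 ≈ 0.964000
step 2 [1y] zero: DF = P = 9223/10000 ≈ 0.922300
step 3 [1.5y] zero: DF = P = 9001/10000 ≈ 0.900100
step 4 [2y] zero: DF = P = 1789/2000 ≈ 0.894500
step 5 [2.5y] bond c/2=9/400: DF=(3929663/4000000 − 9/400·(0.964000+0.922300+0.900100+0.894500))/(1+9/400) = 4399/5000 ≈ 0.879800
step 6 [3y] bond c/2=13/400: DF=(506987/500000 − 13/400·(0.964000+0.922300+0.900100+0.894500+0.879800))/(1+13/400) = 1677/2000 ≈ 0.838500
step 7 [3.5y] swap r/2=879/31117: DF=(1 − 879/31117·(0.964000+0.922300+0.900100+0.894500+0.879800+0.838500))/(1+879/31117) = 4121/5000 ≈ 0.824200
step 8 [4y] swap r/2=358/11681: DF=(1 − 358/11681·(0.964000+0.922300+0.900100+0.894500+0.879800+0.838500+0.824200))/(1+358/11681) = 1963/2500 ≈ 0.785200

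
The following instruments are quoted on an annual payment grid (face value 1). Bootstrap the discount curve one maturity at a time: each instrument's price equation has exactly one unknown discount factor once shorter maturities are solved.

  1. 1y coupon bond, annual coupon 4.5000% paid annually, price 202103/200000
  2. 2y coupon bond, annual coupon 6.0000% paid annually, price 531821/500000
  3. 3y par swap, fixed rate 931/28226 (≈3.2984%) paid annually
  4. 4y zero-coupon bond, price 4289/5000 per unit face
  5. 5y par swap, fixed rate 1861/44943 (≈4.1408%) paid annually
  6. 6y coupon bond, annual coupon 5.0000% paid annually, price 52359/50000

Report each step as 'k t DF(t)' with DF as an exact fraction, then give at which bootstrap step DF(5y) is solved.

1 1 967/1000
2 2 9487/10000
3 3 9069/10000
4 4 4289/5000
5 5 8139/10000
6 6 7833/10000
DF(5y) is solved at step 5

step 1 [1y] bond c/1=9/200: DF=(202103/200000 − 9/200·(0))/(1+9/200) = 967/1000 ≈ 0.967000
step 2 [2y] bond c/1=3/50: DF=(531821/500000 − 3/50·(0.967000))/(1+3/50) = 9487/10000 ≈ 0.948700
step 3 [3y] swap r/1=931/28226: DF=(1 − 931/28226·(0.967000+0.948700))/(1+931/28226) = 9069/10000 ≈ 0.906900
step 4 [4y] zero: DF = P = 4289/5000 ≈ 0.857800
step 5 [5y] swap r/1=1861/44943: DF=(1 − 1861/44943·(0.967000+0.948700+0.906900+0.857800))/(1+1861/44943) = 8139/10000 ≈ 0.813900
step 6 [6y] bond c/1=1/20: DF=(52359/50000 − 1/20·(0.967000+0.948700+0.906900+0.857800+0.813900))/(1+1/20) = 7833/10000 ≈ 0.783300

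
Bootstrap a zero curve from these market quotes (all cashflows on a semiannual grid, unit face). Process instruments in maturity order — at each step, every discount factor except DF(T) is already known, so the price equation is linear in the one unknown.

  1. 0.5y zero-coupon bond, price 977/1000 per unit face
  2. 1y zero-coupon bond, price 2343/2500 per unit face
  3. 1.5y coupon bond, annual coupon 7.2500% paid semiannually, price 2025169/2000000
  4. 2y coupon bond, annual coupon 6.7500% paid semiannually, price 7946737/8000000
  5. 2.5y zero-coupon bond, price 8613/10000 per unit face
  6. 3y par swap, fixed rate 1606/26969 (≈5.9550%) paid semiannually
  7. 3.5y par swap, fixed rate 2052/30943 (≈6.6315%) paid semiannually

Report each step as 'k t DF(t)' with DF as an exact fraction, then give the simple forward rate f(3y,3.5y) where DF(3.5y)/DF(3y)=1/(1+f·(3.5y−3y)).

1 1/2 977/1000
2 1 2343/2500
3 3/2 4551/5000
4 2 8687/10000
5 5/2 8613/10000
6 3 4197/5000
7 7/2 1987/2500
f(3y,3.5y) = ((4197/5000)/(1987/2500) − 1)/(1/2) = 223/1987 ≈ 11.2229%

step 1 [0.5y] zero: DF = P = 977/1000 ≈ 0.977000
step 2 [1y] zero: DF = P = 2343/2500 ≈ 0.937200
step 3 [1.5y] bond c/2=29/800: DF=(2025169/2000000 − 29/800·(0.977000+0.937200))/(1+29/800) = 4551/5000 ≈ 0.910200
step 4 [2y] bond c/2=27/800: DF=(7946737/8000000 − 27/800·(0.977000+0.937200+0.910200))/(1+27/800) = 8687/10000 ≈ 0.868700
step 5 [2.5y] zero: DF = P = 8613/10000 ≈ 0.861300
step 6 [3y] swap r/2=803/26969: DF=(1 − 803/26969·(0.977000+0.937200+0.910200+0.868700+0.861300))/(1+803/26969) = 4197/5000 ≈ 0.839400
step 7 [3.5y] swap r/2=1026/30943: DF=(1 − 1026/30943·(0.977000+0.937200+0.910200+0.868700+0.861300+0.839400))/(1+1026/30943) = 1987/2500 ≈ 0.794800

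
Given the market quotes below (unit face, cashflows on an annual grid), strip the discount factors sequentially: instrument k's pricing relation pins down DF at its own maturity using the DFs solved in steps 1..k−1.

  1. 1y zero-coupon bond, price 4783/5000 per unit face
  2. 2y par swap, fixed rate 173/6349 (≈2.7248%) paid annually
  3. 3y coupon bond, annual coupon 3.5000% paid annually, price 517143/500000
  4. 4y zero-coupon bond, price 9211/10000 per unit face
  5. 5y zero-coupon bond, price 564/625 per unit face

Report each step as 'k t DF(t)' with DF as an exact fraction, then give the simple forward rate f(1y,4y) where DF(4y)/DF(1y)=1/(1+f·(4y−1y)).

1 1 4783/5000
2 2 9481/10000
3 3 9349/10000
4 4 9211/10000
5 5 564/625
f(1y,4y) = ((4783/5000)/(9211/10000) − 1)/(3) = 355/27633 ≈ 1.2847%

step 1 [1y] zero: DF = P = 4783/5000 ≈ 0.956600
step 2 [2y] swap r/1=173/6349: DF=(1 − 173/6349·(0.956600))/(1+173/6349) = 9481/10000 ≈ 0.948100
step 3 [3y] bond c/1=7/200: DF=(517143/500000 − 7/200·(0.956600+0.948100))/(1+7/200) = 9349/10000 ≈ 0.934900
step 4 [4y] zero: DF = P = 9211/10000 ≈ 0.921100
step 5 [5y] zero: DF = P = 564/625 ≈ 0.902400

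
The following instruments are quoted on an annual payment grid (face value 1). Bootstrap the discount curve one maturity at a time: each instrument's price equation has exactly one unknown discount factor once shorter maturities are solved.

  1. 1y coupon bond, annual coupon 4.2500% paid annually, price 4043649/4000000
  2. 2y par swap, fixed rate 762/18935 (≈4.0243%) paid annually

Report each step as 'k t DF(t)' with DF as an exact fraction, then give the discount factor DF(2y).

step 1 [1y] bond c/1=17/400: DF=(4043649/4000000 − 17/400·(0))/(1+17/400) = 9697/10000 ≈ 0.969700
step 2 [2y] swap r/1=762/18935: DF=(1 − 762/18935·(0.969700))/(1+762/18935) = 4619/5000 ≈ 0.923800

1 1 9697/10000
2 2 4619/5000
DF(2y) = 4619/5000 ≈ 0.923800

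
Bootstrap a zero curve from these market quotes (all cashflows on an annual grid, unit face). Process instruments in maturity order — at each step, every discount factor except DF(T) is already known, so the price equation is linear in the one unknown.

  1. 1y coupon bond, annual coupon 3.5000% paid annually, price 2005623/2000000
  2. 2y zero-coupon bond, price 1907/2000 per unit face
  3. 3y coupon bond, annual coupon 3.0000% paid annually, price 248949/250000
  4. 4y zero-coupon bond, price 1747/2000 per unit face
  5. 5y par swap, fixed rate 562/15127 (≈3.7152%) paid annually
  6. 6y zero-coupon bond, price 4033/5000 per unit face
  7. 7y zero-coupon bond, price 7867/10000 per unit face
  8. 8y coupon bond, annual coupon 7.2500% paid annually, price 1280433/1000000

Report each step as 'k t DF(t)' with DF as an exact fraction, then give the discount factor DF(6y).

1 1 9689/10000
2 2 1907/2000
3 3 2277/2500
4 4 1747/2000
5 5 4157/5000
6 6 4033/5000
7 7 7867/10000
8 8 3897/5000
DF(6y) = 4033/5000 ≈ 0.806600

step 1 [1y] bond c/1=7/200: DF=(2005623/2000000 − 7/200·(0))/(1+7/200) = 9689/10000 ≈ 0.968900
step 2 [2y] zero: DF = P = 1907/2000 ≈ 0.953500
step 3 [3y] bond c/1=3/100: DF=(248949/250000 − 3/100·(0.968900+0.953500))/(1+3/100) = 2277/2500 ≈ 0.910800
step 4 [4y] zero: DF = P = 1747/2000 ≈ 0.873500
step 5 [5y] swap r/1=562/15127: DF=(1 − 562/15127·(0.968900+0.953500+0.910800+0.873500))/(1+562/15127) = 4157/5000 ≈ 0.831400
step 6 [6y] zero: DF = P = 4033/5000 ≈ 0.806600
step 7 [7y] zero: DF = P = 7867/10000 ≈ 0.786700
step 8 [8y] bond c/1=29/400: DF=(1280433/1000000 − 29/400·(0.968900+0.953500+0.910800+0.873500+0.831400+0.806600+0.786700))/(1+29/400) = 3897/5000 ≈ 0.779400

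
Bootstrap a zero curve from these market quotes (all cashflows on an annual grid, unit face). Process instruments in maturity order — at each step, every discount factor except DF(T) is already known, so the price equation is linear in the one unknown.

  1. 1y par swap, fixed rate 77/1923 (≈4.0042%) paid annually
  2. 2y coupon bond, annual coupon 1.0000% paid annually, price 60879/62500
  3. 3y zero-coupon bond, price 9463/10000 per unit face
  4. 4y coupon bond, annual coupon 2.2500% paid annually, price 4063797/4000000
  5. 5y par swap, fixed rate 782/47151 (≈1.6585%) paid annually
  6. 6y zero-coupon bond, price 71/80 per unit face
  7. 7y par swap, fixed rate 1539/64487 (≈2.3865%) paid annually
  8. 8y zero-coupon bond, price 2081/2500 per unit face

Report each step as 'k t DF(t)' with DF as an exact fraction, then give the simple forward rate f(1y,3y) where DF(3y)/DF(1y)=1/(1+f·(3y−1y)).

step 1 [1y] swap r/1=77/1923: DF=(1 − 77/1923·(0))/(1+77/1923) = 1923/2000 ≈ 0.961500
step 2 [2y] bond c/1=1/100: DF=(60879/62500 − 1/100·(0.961500))/(1+1/100) = 9549/10000 ≈ 0.954900
step 3 [3y] zero: DF = P = 9463/10000 ≈ 0.946300
step 4 [4y] bond c/1=9/400: DF=(4063797/4000000 − 9/400·(0.961500+0.954900+0.946300))/(1+9/400) = 4653/5000 ≈ 0.930600
step 5 [5y] swap r/1=782/47151: DF=(1 − 782/47151·(0.961500+0.954900+0.946300+0.930600))/(1+782/47151) = 4609/5000 ≈ 0.921800
step 6 [6y] zero: DF = P = 71/80 ≈ 0.887500
step 7 [7y] swap r/1=1539/64487: DF=(1 − 1539/64487·(0.961500+0.954900+0.946300+0.930600+0.921800+0.887500))/(1+1539/64487) = 8461/10000 ≈ 0.846100
step 8 [8y] zero: DF = P = 2081/2500 ≈ 0.832400

1 1 1923/2000
2 2 9549/10000
3 3 9463/10000
4 4 4653/5000
5 5 4609/5000
6 6 71/80
7 7 8461/10000
8 8 2081/2500
f(1y,3y) = ((1923/2000)/(9463/10000) − 1)/(2) = 76/9463 ≈ 0.8031%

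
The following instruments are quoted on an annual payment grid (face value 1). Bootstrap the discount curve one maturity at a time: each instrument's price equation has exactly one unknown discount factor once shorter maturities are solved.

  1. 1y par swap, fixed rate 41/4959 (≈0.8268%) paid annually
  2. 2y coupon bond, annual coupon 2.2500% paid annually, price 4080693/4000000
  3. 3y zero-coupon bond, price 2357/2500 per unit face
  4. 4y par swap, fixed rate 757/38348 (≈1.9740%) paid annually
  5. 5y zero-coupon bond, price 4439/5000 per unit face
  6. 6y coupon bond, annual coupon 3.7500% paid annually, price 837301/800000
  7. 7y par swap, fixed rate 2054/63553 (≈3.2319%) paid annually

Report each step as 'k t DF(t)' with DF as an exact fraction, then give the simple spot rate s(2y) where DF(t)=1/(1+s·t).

1 1 4959/5000
2 2 9759/10000
3 3 2357/2500
4 4 9243/10000
5 5 4439/5000
6 6 8381/10000
7 7 3973/5000
s(2y) = (1/(9759/10000) − 1)/(2) = 241/19518 ≈ 1.2348%

step 1 [1y] swap r/1=41/4959: DF=(1 − 41/4959·(0))/(1+41/4959) = 4959/5000 ≈ 0.991800
step 2 [2y] bond c/1=9/400: DF=(4080693/4000000 − 9/400·(0.991800))/(1+9/400) = 9759/10000 ≈ 0.975900
step 3 [3y] zero: DF = P = 2357/2500 ≈ 0.942800
step 4 [4y] swap r/1=757/38348: DF=(1 − 757/38348·(0.991800+0.975900+0.942800))/(1+757/38348) = 9243/10000 ≈ 0.924300
step 5 [5y] zero: DF = P = 4439/5000 ≈ 0.887800
step 6 [6y] bond c/1=3/80: DF=(837301/800000 − 3/80·(0.991800+0.975900+0.942800+0.924300+0.887800))/(1+3/80) = 8381/10000 ≈ 0.838100
step 7 [7y] swap r/1=2054/63553: DF=(1 − 2054/63553·(0.991800+0.975900+0.942800+0.924300+0.887800+0.838100))/(1+2054/63553) = 3973/5000 ≈ 0.794600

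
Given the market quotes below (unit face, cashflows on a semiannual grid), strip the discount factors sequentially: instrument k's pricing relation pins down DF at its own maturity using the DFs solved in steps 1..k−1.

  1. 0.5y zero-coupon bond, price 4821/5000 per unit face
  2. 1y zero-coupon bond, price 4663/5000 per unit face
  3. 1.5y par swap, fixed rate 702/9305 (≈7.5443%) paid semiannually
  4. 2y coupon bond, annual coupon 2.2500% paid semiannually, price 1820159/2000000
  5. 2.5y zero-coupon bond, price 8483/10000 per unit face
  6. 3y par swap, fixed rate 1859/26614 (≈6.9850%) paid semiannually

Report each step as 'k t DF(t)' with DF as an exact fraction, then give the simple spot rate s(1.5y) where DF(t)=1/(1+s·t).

1 1/2 4821/5000
2 1 4663/5000
3 3/2 8947/10000
4 2 8689/10000
5 5/2 8483/10000
6 3 8141/10000
s(1.5y) = (1/(8947/10000) − 1)/(3/2) = 702/8947 ≈ 7.8462%

step 1 [0.5y] zero: DF = P = 4821/5000 ≈ 0.964200
step 2 [1y] zero: DF = P = 4663/5000 ≈ 0.932600
step 3 [1.5y] swap r/2=351/9305: DF=(1 − 351/9305·(0.964200+0.932600))/(1+351/9305) = 8947/10000 ≈ 0.894700
step 4 [2y] bond c/2=9/800: DF=(1820159/2000000 − 9/800·(0.964200+0.932600+0.894700))/(1+9/800) = 8689/10000 ≈ 0.868900
step 5 [2.5y] zero: DF = P = 8483/10000 ≈ 0.848300
step 6 [3y] swap r/2=1859/53228: DF=(1 − 1859/53228·(0.964200+0.932600+0.894700+0.868900+0.848300))/(1+1859/53228) = 8141/10000 ≈ 0.814100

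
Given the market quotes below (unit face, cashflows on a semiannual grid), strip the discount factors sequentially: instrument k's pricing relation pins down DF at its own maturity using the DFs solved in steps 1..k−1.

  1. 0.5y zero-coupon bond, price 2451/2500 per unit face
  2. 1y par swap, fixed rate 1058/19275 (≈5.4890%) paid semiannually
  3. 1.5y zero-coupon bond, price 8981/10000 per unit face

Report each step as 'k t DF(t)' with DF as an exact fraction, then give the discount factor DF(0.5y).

1 1/2 2451/2500
2 1 9471/10000
3 3/2 8981/10000
DF(0.5y) = 2451/2500 ≈ 0.980400

step 1 [0.5y] zero: DF = P = 2451/2500 ≈ 0.980400
step 2 [1y] swap r/2=529/19275: DF=(1 − 529/19275·(0.980400))/(1+529/19275) = 9471/10000 ≈ 0.947100
step 3 [1.5y] zero: DF = P = 8981/10000 ≈ 0.898100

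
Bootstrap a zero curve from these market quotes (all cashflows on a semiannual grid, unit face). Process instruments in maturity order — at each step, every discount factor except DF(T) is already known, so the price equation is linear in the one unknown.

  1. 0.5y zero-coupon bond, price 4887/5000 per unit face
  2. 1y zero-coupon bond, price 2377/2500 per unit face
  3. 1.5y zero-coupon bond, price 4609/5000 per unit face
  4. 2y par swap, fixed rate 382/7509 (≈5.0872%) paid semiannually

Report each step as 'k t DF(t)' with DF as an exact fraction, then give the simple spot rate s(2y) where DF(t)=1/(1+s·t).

1 1/2 4887/5000
2 1 2377/2500
3 3/2 4609/5000
4 2 1809/2000
s(2y) = (1/(1809/2000) − 1)/(2) = 191/3618 ≈ 5.2792%

step 1 [0.5y] zero: DF = P = 4887/5000 ≈ 0.977400
step 2 [1y] zero: DF = P = 2377/2500 ≈ 0.950800
step 3 [1.5y] zero: DF = P = 4609/5000 ≈ 0.921800
step 4 [2y] swap r/2=191/7509: DF=(1 − 191/7509·(0.977400+0.950800+0.921800))/(1+191/7509) = 1809/2000 ≈ 0.904500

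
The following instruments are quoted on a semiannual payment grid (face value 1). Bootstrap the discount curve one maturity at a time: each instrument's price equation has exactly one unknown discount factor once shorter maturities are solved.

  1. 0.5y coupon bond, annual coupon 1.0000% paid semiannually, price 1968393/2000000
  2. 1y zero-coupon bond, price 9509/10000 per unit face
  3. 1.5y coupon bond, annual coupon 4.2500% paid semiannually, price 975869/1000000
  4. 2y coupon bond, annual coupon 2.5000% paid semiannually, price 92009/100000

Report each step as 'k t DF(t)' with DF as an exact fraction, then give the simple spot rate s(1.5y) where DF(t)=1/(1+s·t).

1 1/2 9793/10000
2 1 9509/10000
3 3/2 4577/5000
4 2 546/625
s(1.5y) = (1/(4577/5000) − 1)/(3/2) = 282/4577 ≈ 6.1612%

step 1 [0.5y] bond c/2=1/200: DF=(1968393/2000000 − 1/200·(0))/(1+1/200) = 9793/10000 ≈ 0.979300
step 2 [1y] zero: DF = P = 9509/10000 ≈ 0.950900
step 3 [1.5y] bond c/2=17/800: DF=(975869/1000000 − 17/800·(0.979300+0.950900))/(1+17/800) = 4577/5000 ≈ 0.915400
step 4 [2y] bond c/2=1/80: DF=(92009/100000 − 1/80·(0.979300+0.950900+0.915400))/(1+1/80) = 546/625 ≈ 0.873600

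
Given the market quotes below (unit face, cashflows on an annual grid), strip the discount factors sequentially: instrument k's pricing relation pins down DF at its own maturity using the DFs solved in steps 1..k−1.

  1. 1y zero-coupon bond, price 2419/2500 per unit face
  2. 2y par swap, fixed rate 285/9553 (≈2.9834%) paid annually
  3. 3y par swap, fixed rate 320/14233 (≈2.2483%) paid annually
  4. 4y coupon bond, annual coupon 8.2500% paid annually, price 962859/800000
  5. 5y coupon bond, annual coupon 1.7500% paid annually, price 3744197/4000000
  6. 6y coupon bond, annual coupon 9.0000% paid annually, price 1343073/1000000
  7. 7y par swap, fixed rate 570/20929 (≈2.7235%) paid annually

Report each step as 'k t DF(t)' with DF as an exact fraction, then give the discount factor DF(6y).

step 1 [1y] zero: DF = P = 2419/2500 ≈ 0.967600
step 2 [2y] swap r/1=285/9553: DF=(1 − 285/9553·(0.967600))/(1+285/9553) = 943/1000 ≈ 0.943000
step 3 [3y] swap r/1=320/14233: DF=(1 − 320/14233·(0.967600+0.943000))/(1+320/14233) = 117/125 ≈ 0.936000
step 4 [4y] bond c/1=33/400: DF=(962859/800000 − 33/400·(0.967600+0.943000+0.936000))/(1+33/400) = 8949/10000 ≈ 0.894900
step 5 [5y] bond c/1=7/400: DF=(3744197/4000000 − 7/400·(0.967600+0.943000+0.936000+0.894900))/(1+7/400) = 2139/2500 ≈ 0.855600
step 6 [6y] bond c/1=9/100: DF=(1343073/1000000 − 9/100·(0.967600+0.943000+0.936000+0.894900+0.855600))/(1+9/100) = 4263/5000 ≈ 0.852600
step 7 [7y] swap r/1=570/20929: DF=(1 − 570/20929·(0.967600+0.943000+0.936000+0.894900+0.855600+0.852600))/(1+570/20929) = 829/1000 ≈ 0.829000

1 1 2419/2500
2 2 943/1000
3 3 117/125
4 4 8949/10000
5 5 2139/2500
6 6 4263/5000
7 7 829/1000
DF(6y) = 4263/5000 ≈ 0.852600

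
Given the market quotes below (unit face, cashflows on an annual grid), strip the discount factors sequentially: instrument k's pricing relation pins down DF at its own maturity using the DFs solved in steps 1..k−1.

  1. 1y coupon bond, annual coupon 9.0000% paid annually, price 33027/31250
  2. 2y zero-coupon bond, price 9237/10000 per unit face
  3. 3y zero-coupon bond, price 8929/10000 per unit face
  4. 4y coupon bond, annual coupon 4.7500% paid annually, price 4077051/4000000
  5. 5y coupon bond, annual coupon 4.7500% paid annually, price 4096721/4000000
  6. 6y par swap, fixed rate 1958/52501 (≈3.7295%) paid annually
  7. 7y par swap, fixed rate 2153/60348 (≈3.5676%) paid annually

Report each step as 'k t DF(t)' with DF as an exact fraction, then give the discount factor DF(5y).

1 1 606/625
2 2 9237/10000
3 3 8929/10000
4 4 8467/10000
5 5 813/1000
6 6 4021/5000
7 7 7847/10000
DF(5y) = 813/1000 ≈ 0.813000

step 1 [1y] bond c/1=9/100: DF=(33027/31250 − 9/100·(0))/(1+9/100) = 606/625 ≈ 0.969600
step 2 [2y] zero: DF = P = 9237/10000 ≈ 0.923700
step 3 [3y] zero: DF = P = 8929/10000 ≈ 0.892900
step 4 [4y] bond c/1=19/400: DF=(4077051/4000000 − 19/400·(0.969600+0.923700+0.892900))/(1+19/400) = 8467/10000 ≈ 0.846700
step 5 [5y] bond c/1=19/400: DF=(4096721/4000000 − 19/400·(0.969600+0.923700+0.892900+0.846700))/(1+19/400) = 813/1000 ≈ 0.813000
step 6 [6y] swap r/1=1958/52501: DF=(1 − 1958/52501·(0.969600+0.923700+0.892900+0.846700+0.813000))/(1+1958/52501) = 4021/5000 ≈ 0.804200
step 7 [7y] swap r/1=2153/60348: DF=(1 − 2153/60348·(0.969600+0.923700+0.892900+0.846700+0.813000+0.804200))/(1+2153/60348) = 7847/10000 ≈ 0.784700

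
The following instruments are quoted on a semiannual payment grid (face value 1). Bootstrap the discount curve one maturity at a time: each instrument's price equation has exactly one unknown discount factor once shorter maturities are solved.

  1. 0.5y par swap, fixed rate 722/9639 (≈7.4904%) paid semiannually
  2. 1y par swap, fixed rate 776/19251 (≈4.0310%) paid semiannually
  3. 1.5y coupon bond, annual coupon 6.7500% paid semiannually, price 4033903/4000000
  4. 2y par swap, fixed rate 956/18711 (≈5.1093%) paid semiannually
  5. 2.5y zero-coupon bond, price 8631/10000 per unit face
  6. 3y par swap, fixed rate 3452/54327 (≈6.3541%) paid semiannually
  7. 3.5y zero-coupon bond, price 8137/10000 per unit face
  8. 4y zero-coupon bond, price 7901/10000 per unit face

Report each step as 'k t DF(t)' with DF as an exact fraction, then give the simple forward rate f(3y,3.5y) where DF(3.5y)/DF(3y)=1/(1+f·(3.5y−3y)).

step 1 [0.5y] swap r/2=361/9639: DF=(1 − 361/9639·(0))/(1+361/9639) = 9639/10000 ≈ 0.963900
step 2 [1y] swap r/2=388/19251: DF=(1 − 388/19251·(0.963900))/(1+388/19251) = 2403/2500 ≈ 0.961200
step 3 [1.5y] bond c/2=27/800: DF=(4033903/4000000 − 27/800·(0.963900+0.961200))/(1+27/800) = 9127/10000 ≈ 0.912700
step 4 [2y] swap r/2=478/18711: DF=(1 − 478/18711·(0.963900+0.961200+0.912700))/(1+478/18711) = 2261/2500 ≈ 0.904400
step 5 [2.5y] zero: DF = P = 8631/10000 ≈ 0.863100
step 6 [3y] swap r/2=1726/54327: DF=(1 − 1726/54327·(0.963900+0.961200+0.912700+0.904400+0.863100))/(1+1726/54327) = 4137/5000 ≈ 0.827400
step 7 [3.5y] zero: DF = P = 8137/10000 ≈ 0.813700
step 8 [4y] zero: DF = P = 7901/10000 ≈ 0.790100

1 1/2 9639/10000
2 1 2403/2500
3 3/2 9127/10000
4 2 2261/2500
5 5/2 8631/10000
6 3 4137/5000
7 7/2 8137/10000
8 4 7901/10000
f(3y,3.5y) = ((4137/5000)/(8137/10000) − 1)/(1/2) = 274/8137 ≈ 3.3673%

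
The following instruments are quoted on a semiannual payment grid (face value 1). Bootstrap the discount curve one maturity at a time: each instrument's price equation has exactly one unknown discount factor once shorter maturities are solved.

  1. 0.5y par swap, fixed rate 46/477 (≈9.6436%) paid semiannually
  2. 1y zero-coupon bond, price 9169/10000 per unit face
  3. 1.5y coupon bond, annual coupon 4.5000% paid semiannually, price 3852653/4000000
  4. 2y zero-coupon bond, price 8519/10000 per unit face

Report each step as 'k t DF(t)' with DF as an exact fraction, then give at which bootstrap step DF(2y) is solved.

1 1/2 477/500
2 1 9169/10000
3 3/2 563/625
4 2 8519/10000
DF(2y) is solved at step 4

step 1 [0.5y] swap r/2=23/477: DF=(1 − 23/477·(0))/(1+23/477) = 477/500 ≈ 0.954000
step 2 [1y] zero: DF = P = 9169/10000 ≈ 0.916900
step 3 [1.5y] bond c/2=9/400: DF=(3852653/4000000 − 9/400·(0.954000+0.916900))/(1+9/400) = 563/625 ≈ 0.900800
step 4 [2y] zero: DF = P = 8519/10000 ≈ 0.851900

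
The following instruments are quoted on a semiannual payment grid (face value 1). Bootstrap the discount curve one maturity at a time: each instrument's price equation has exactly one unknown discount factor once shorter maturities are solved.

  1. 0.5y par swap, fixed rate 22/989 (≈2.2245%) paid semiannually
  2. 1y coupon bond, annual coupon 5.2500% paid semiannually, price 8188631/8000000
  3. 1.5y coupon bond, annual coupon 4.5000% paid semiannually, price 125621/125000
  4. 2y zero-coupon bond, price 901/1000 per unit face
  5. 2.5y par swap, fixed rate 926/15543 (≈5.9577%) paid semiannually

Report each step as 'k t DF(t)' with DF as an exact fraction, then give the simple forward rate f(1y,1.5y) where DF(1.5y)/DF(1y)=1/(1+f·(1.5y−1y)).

1 1/2 989/1000
2 1 9721/10000
3 3/2 9397/10000
4 2 901/1000
5 5/2 8611/10000
f(1y,1.5y) = ((9721/10000)/(9397/10000) − 1)/(1/2) = 648/9397 ≈ 6.8958%

step 1 [0.5y] swap r/2=11/989: DF=(1 − 11/989·(0))/(1+11/989) = 989/1000 ≈ 0.989000
step 2 [1y] bond c/2=21/800: DF=(8188631/8000000 − 21/800·(0.989000))/(1+21/800) = 9721/10000 ≈ 0.972100
step 3 [1.5y] bond c/2=9/400: DF=(125621/125000 − 9/400·(0.989000+0.972100))/(1+9/400) = 9397/10000 ≈ 0.939700
step 4 [2y] zero: DF = P = 901/1000 ≈ 0.901000
step 5 [2.5y] swap r/2=463/15543: DF=(1 − 463/15543·(0.989000+0.972100+0.939700+0.901000))/(1+463/15543) = 8611/10000 ≈ 0.861100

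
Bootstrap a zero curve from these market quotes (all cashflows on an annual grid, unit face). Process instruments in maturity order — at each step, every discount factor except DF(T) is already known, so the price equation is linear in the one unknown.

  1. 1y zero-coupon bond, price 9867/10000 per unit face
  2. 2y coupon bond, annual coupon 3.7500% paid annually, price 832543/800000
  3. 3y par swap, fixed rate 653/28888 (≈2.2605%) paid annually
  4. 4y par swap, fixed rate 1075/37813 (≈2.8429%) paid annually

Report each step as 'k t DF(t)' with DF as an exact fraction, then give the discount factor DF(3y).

step 1 [1y] zero: DF = P = 9867/10000 ≈ 0.986700
step 2 [2y] bond c/1=3/80: DF=(832543/800000 − 3/80·(0.986700))/(1+3/80) = 4837/5000 ≈ 0.967400
step 3 [3y] swap r/1=653/28888: DF=(1 − 653/28888·(0.986700+0.967400))/(1+653/28888) = 9347/10000 ≈ 0.934700
step 4 [4y] swap r/1=1075/37813: DF=(1 − 1075/37813·(0.986700+0.967400+0.934700))/(1+1075/37813) = 357/400 ≈ 0.892500

1 1 9867/10000
2 2 4837/5000
3 3 9347/10000
4 4 357/400
DF(3y) = 9347/10000 ≈ 0.934700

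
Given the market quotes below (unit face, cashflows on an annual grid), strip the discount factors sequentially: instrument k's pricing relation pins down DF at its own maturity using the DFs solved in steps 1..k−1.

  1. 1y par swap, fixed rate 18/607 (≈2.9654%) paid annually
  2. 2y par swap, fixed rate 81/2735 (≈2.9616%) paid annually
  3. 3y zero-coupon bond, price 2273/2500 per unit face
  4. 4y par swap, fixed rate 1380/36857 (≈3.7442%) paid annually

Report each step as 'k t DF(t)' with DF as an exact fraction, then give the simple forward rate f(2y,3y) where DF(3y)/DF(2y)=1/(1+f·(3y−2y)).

1 1 607/625
2 2 9433/10000
3 3 2273/2500
4 4 431/500
f(2y,3y) = ((9433/10000)/(2273/2500) − 1)/(1) = 341/9092 ≈ 3.7505%

step 1 [1y] swap r/1=18/607: DF=(1 − 18/607·(0))/(1+18/607) = 607/625 ≈ 0.971200
step 2 [2y] swap r/1=81/2735: DF=(1 − 81/2735·(0.971200))/(1+81/2735) = 9433/10000 ≈ 0.943300
step 3 [3y] zero: DF = P = 2273/2500 ≈ 0.909200
step 4 [4y] swap r/1=1380/36857: DF=(1 − 1380/36857·(0.971200+0.943300+0.909200))/(1+1380/36857) = 431/500 ≈ 0.862000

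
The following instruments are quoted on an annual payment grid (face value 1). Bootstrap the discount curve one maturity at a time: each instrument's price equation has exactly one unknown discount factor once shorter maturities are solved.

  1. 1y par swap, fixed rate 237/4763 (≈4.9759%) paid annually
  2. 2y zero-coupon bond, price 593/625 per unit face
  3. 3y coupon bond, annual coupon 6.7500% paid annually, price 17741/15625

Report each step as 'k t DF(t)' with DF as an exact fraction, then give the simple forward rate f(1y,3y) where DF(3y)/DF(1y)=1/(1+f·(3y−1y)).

1 1 4763/5000
2 2 593/625
3 3 4717/5000
f(1y,3y) = ((4763/5000)/(4717/5000) − 1)/(2) = 23/4717 ≈ 0.4876%

step 1 [1y] swap r/1=237/4763: DF=(1 − 237/4763·(0))/(1+237/4763) = 4763/5000 ≈ 0.952600
step 2 [2y] zero: DF = P = 593/625 ≈ 0.948800
step 3 [3y] bond c/1=27/400: DF=(17741/15625 − 27/400·(0.952600+0.948800))/(1+27/400) = 4717/5000 ≈ 0.943400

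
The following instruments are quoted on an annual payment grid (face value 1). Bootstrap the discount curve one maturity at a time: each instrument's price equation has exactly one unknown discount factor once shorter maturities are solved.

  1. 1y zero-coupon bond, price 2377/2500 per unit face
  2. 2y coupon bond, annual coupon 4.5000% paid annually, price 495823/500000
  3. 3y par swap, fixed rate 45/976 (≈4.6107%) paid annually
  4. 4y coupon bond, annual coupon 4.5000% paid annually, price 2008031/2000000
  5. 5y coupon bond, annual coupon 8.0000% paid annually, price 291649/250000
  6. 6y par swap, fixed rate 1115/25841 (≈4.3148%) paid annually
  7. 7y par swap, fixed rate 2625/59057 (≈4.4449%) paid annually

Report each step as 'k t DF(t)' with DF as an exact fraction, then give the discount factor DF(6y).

step 1 [1y] zero: DF = P = 2377/2500 ≈ 0.950800
step 2 [2y] bond c/1=9/200: DF=(495823/500000 − 9/200·(0.950800))/(1+9/200) = 227/250 ≈ 0.908000
step 3 [3y] swap r/1=45/976: DF=(1 − 45/976·(0.950800+0.908000))/(1+45/976) = 437/500 ≈ 0.874000
step 4 [4y] bond c/1=9/200: DF=(2008031/2000000 − 9/200·(0.950800+0.908000+0.874000))/(1+9/200) = 8431/10000 ≈ 0.843100
step 5 [5y] bond c/1=2/25: DF=(291649/250000 − 2/25·(0.950800+0.908000+0.874000+0.843100))/(1+2/25) = 8153/10000 ≈ 0.815300
step 6 [6y] swap r/1=1115/25841: DF=(1 − 1115/25841·(0.950800+0.908000+0.874000+0.843100+0.815300))/(1+1115/25841) = 777/1000 ≈ 0.777000
step 7 [7y] swap r/1=2625/59057: DF=(1 − 2625/59057·(0.950800+0.908000+0.874000+0.843100+0.815300+0.777000))/(1+2625/59057) = 59/80 ≈ 0.737500

1 1 2377/2500
2 2 227/250
3 3 437/500
4 4 8431/10000
5 5 8153/10000
6 6 777/1000
7 7 59/80
DF(6y) = 777/1000 ≈ 0.777000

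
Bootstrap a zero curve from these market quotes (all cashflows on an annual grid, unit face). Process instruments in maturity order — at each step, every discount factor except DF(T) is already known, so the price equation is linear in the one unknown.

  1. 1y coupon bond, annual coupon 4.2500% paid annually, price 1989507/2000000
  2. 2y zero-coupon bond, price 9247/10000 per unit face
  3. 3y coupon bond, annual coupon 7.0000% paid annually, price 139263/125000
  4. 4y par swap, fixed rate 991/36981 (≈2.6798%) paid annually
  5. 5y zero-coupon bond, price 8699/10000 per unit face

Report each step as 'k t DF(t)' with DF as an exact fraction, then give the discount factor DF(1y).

1 1 4771/5000
2 2 9247/10000
3 3 9183/10000
4 4 9009/10000
5 5 8699/10000
DF(1y) = 4771/5000 ≈ 0.954200

step 1 [1y] bond c/1=17/400: DF=(1989507/2000000 − 17/400·(0))/(1+17/400) = 4771/5000 ≈ 0.954200
step 2 [2y] zero: DF = P = 9247/10000 ≈ 0.924700
step 3 [3y] bond c/1=7/100: DF=(139263/125000 − 7/100·(0.954200+0.924700))/(1+7/100) = 9183/10000 ≈ 0.918300
step 4 [4y] swap r/1=991/36981: DF=(1 − 991/36981·(0.954200+0.924700+0.918300))/(1+991/36981) = 9009/10000 ≈ 0.900900
step 5 [5y] zero: DF = P = 8699/10000 ≈ 0.869900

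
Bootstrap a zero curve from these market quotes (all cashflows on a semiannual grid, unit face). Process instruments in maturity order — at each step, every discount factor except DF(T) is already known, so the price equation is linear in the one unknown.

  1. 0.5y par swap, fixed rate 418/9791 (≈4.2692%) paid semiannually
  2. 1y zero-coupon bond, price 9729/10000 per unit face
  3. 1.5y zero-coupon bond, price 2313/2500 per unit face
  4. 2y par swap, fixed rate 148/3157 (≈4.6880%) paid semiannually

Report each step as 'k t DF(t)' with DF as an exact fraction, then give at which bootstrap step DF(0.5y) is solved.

step 1 [0.5y] swap r/2=209/9791: DF=(1 − 209/9791·(0))/(1+209/9791) = 9791/10000 ≈ 0.979100
step 2 [1y] zero: DF = P = 9729/10000 ≈ 0.972900
step 3 [1.5y] zero: DF = P = 2313/2500 ≈ 0.925200
step 4 [2y] swap r/2=74/3157: DF=(1 − 74/3157·(0.979100+0.972900+0.925200))/(1+74/3157) = 1139/1250 ≈ 0.911200

1 1/2 9791/10000
2 1 9729/10000
3 3/2 2313/2500
4 2 1139/1250
DF(0.5y) is solved at step 1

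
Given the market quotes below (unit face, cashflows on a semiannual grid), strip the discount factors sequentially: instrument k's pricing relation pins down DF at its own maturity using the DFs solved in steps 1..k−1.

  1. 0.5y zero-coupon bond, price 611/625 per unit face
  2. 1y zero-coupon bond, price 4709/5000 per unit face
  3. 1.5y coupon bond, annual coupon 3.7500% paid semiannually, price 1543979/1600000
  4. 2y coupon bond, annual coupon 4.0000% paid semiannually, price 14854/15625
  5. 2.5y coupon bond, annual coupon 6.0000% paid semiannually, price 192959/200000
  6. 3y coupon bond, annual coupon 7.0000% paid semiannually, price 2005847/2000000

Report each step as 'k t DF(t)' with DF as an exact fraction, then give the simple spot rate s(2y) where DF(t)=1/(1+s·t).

step 1 [0.5y] zero: DF = P = 611/625 ≈ 0.977600
step 2 [1y] zero: DF = P = 4709/5000 ≈ 0.941800
step 3 [1.5y] bond c/2=3/160: DF=(1543979/1600000 − 3/160·(0.977600+0.941800))/(1+3/160) = 9119/10000 ≈ 0.911900
step 4 [2y] bond c/2=1/50: DF=(14854/15625 − 1/50·(0.977600+0.941800+0.911900))/(1+1/50) = 1753/2000 ≈ 0.876500
step 5 [2.5y] bond c/2=3/100: DF=(192959/200000 − 3/100·(0.977600+0.941800+0.911900+0.876500))/(1+3/100) = 8287/10000 ≈ 0.828700
step 6 [3y] bond c/2=7/200: DF=(2005847/2000000 − 7/200·(0.977600+0.941800+0.911900+0.876500+0.828700))/(1+7/200) = 2039/2500 ≈ 0.815600

1 1/2 611/625
2 1 4709/5000
3 3/2 9119/10000
4 2 1753/2000
5 5/2 8287/10000
6 3 2039/2500
s(2y) = (1/(1753/2000) − 1)/(2) = 247/3506 ≈ 7.0451%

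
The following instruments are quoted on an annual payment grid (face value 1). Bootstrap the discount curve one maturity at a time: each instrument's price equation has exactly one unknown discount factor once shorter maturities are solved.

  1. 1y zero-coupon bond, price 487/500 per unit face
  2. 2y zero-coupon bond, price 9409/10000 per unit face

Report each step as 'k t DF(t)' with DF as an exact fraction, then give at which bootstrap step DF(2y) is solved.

step 1 [1y] zero: DF = P = 487/500 ≈ 0.974000
step 2 [2y] zero: DF = P = 9409/10000 ≈ 0.940900

1 1 487/500
2 2 9409/10000
DF(2y) is solved at step 2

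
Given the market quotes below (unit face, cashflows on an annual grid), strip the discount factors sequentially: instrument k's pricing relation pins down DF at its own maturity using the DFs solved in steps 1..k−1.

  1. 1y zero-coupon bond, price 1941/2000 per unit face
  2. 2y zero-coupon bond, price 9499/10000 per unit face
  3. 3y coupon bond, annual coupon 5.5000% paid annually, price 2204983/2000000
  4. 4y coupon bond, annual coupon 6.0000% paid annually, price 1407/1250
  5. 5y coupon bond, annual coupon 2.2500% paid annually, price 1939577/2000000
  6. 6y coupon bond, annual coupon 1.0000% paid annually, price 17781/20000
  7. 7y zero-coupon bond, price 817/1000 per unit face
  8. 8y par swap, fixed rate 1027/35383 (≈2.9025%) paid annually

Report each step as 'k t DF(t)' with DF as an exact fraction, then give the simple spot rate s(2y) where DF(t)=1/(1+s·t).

step 1 [1y] zero: DF = P = 1941/2000 ≈ 0.970500
step 2 [2y] zero: DF = P = 9499/10000 ≈ 0.949900
step 3 [3y] bond c/1=11/200: DF=(2204983/2000000 − 11/200·(0.970500+0.949900))/(1+11/200) = 9449/10000 ≈ 0.944900
step 4 [4y] bond c/1=3/50: DF=(1407/1250 − 3/50·(0.970500+0.949900+0.944900))/(1+3/50) = 8997/10000 ≈ 0.899700
step 5 [5y] bond c/1=9/400: DF=(1939577/2000000 − 9/400·(0.970500+0.949900+0.944900+0.899700))/(1+9/400) = 541/625 ≈ 0.865600
step 6 [6y] bond c/1=1/100: DF=(17781/20000 − 1/100·(0.970500+0.949900+0.944900+0.899700+0.865600))/(1+1/100) = 1043/1250 ≈ 0.834400
step 7 [7y] zero: DF = P = 817/1000 ≈ 0.817000
step 8 [8y] swap r/1=1027/35383: DF=(1 − 1027/35383·(0.970500+0.949900+0.944900+0.899700+0.865600+0.834400+0.817000))/(1+1027/35383) = 3973/5000 ≈ 0.794600

1 1 1941/2000
2 2 9499/10000
3 3 9449/10000
4 4 8997/10000
5 5 541/625
6 6 1043/1250
7 7 817/1000
8 8 3973/5000
s(2y) = (1/(9499/10000) − 1)/(2) = 501/18998 ≈ 2.6371%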